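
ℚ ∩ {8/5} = {8/5}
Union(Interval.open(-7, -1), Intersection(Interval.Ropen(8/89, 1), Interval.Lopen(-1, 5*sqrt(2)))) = Union(Interval.open(-7, -1), Interval.Ropen(8/89, 1))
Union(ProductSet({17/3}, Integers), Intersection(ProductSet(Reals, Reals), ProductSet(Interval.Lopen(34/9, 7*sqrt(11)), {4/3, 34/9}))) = Union(ProductSet({17/3}, Integers), ProductSet(Interval.Lopen(34/9, 7*sqrt(11)), {4/3, 34/9}))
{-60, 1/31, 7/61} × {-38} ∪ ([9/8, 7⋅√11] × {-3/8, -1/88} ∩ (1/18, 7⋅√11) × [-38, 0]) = ({-60, 1/31, 7/61} × {-38}) ∪ ([9/8, 7⋅√11) × {-3/8, -1/88})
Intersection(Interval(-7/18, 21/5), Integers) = Range(0, 5, 1)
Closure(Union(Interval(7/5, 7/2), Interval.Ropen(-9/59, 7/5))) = Interval(-9/59, 7/2)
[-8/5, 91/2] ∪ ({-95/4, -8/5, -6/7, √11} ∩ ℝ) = {-95/4} ∪ [-8/5, 91/2]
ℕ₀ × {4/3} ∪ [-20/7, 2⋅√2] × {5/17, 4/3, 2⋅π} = (ℕ₀ × {4/3}) ∪ ([-20/7, 2⋅√2] × {5/17, 4/3, 2⋅π})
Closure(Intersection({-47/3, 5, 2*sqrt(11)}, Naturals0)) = {5}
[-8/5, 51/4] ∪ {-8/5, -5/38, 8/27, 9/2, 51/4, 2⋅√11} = [-8/5, 51/4]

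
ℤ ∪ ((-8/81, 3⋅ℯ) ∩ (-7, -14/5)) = ℤ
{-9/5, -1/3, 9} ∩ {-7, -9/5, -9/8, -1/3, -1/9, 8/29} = {-9/5, -1/3}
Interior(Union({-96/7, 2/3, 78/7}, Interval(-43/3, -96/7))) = Interval.open(-43/3, -96/7)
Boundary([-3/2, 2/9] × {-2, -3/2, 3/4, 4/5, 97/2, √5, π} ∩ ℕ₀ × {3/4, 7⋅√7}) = {0} × {3/4}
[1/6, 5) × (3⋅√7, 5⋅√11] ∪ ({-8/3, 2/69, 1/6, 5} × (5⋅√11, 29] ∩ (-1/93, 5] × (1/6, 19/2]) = [1/6, 5) × (3⋅√7, 5⋅√11]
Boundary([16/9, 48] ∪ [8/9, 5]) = {8/9, 48}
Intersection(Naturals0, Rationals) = Naturals0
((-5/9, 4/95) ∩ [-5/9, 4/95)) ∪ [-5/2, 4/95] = [-5/2, 4/95]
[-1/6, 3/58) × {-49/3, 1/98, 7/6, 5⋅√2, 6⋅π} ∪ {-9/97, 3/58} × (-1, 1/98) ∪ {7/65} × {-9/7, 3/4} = ({7/65} × {-9/7, 3/4}) ∪ ({-9/97, 3/58} × (-1, 1/98)) ∪ ([-1/6, 3/58) × {-49/3, 1/98, 7/6, 5⋅√2, 6⋅π})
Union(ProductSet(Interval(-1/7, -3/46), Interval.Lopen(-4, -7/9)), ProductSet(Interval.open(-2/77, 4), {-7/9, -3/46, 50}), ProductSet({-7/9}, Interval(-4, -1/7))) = Union(ProductSet({-7/9}, Interval(-4, -1/7)), ProductSet(Interval(-1/7, -3/46), Interval.Lopen(-4, -7/9)), ProductSet(Interval.open(-2/77, 4), {-7/9, -3/46, 50}))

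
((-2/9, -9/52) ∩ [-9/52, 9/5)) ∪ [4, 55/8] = [4, 55/8]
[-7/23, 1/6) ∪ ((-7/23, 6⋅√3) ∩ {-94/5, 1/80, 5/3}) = [-7/23, 1/6) ∪ {5/3}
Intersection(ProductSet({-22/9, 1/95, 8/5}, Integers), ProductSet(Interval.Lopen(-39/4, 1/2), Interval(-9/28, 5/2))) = ProductSet({-22/9, 1/95}, Range(0, 3, 1))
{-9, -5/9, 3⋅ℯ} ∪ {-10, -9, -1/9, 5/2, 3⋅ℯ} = {-10, -9, -5/9, -1/9, 5/2, 3⋅ℯ}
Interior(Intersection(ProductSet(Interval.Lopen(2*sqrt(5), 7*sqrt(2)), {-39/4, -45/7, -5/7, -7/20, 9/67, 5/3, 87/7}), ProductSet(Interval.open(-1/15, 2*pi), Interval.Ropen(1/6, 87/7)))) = EmptySet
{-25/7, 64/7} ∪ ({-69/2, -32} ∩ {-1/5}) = {-25/7, 64/7}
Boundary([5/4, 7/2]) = {5/4, 7/2}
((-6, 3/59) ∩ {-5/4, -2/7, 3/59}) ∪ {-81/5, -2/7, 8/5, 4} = {-81/5, -5/4, -2/7, 8/5, 4}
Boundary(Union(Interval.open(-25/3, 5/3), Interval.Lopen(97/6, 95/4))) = {-25/3, 5/3, 97/6, 95/4}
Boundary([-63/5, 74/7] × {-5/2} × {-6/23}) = [-63/5, 74/7] × {-5/2} × {-6/23}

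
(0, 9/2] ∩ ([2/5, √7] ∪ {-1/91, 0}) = [2/5, √7]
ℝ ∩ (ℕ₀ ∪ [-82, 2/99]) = [-82, 2/99] ∪ ℕ₀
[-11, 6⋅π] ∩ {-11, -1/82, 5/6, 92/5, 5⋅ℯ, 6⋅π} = {-11, -1/82, 5/6, 92/5, 5⋅ℯ, 6⋅π}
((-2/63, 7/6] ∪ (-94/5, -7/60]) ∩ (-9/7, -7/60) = (-9/7, -7/60)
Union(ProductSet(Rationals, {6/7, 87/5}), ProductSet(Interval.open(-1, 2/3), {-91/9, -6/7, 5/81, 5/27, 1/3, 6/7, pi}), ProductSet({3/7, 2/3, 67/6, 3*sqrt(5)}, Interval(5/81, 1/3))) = Union(ProductSet({3/7, 2/3, 67/6, 3*sqrt(5)}, Interval(5/81, 1/3)), ProductSet(Interval.open(-1, 2/3), {-91/9, -6/7, 5/81, 5/27, 1/3, 6/7, pi}), ProductSet(Rationals, {6/7, 87/5}))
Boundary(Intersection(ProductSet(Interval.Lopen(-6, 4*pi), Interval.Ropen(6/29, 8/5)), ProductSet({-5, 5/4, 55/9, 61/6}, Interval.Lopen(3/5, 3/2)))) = ProductSet({-5, 5/4, 55/9, 61/6}, Interval(3/5, 3/2))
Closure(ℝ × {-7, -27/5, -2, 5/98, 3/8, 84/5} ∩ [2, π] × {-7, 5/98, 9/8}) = [2, π] × {-7, 5/98}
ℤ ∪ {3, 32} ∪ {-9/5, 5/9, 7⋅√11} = ℤ ∪ {-9/5, 5/9, 7⋅√11}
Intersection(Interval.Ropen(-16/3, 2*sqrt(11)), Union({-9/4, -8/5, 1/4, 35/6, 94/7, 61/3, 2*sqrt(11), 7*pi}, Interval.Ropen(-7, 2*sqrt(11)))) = Interval.Ropen(-16/3, 2*sqrt(11))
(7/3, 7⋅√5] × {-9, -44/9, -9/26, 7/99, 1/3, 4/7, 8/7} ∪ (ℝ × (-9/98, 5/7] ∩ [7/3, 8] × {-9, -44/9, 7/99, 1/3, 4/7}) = ([7/3, 8] × {7/99, 1/3, 4/7}) ∪ ((7/3, 7⋅√5] × {-9, -44/9, -9/26, 7/99, 1/3, 4/7, 8/7})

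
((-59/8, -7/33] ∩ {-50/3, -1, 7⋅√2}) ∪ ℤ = ℤ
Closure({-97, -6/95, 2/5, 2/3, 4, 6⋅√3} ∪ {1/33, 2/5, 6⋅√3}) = {-97, -6/95, 1/33, 2/5, 2/3, 4, 6⋅√3}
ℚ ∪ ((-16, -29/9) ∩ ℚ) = ℚ ∪ (ℚ ∩ (-16, -29/9))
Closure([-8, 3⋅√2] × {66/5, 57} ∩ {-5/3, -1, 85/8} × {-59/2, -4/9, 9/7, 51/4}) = ∅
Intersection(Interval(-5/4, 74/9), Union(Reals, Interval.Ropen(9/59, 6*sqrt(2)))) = Interval(-5/4, 74/9)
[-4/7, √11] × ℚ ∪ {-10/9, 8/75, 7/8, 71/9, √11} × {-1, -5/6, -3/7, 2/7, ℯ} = ([-4/7, √11] × ℚ) ∪ ({-10/9, 8/75, 7/8, 71/9, √11} × {-1, -5/6, -3/7, 2/7, ℯ})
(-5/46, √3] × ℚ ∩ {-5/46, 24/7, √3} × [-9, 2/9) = {√3} × (ℚ ∩ [-9, 2/9))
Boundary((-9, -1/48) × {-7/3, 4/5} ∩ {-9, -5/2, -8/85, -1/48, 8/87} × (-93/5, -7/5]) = {-5/2, -8/85} × {-7/3}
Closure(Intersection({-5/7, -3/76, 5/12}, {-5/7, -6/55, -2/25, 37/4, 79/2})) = {-5/7}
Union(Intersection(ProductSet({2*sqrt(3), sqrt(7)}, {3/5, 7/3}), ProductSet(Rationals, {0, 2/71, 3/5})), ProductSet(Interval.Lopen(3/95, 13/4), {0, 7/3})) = ProductSet(Interval.Lopen(3/95, 13/4), {0, 7/3})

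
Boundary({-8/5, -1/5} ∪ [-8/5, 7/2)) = {-8/5, 7/2}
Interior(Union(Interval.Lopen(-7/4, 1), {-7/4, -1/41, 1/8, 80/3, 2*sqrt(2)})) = Interval.open(-7/4, 1)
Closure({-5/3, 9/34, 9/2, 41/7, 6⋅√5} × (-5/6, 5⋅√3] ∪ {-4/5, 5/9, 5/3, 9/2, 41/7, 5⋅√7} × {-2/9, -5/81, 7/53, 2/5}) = ({-4/5, 5/9, 5/3, 9/2, 41/7, 5⋅√7} × {-2/9, -5/81, 7/53, 2/5}) ∪ ({-5/3, 9/34, 9/2, 41/7, 6⋅√5} × [-5/6, 5⋅√3])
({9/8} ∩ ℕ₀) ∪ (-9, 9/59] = (-9, 9/59]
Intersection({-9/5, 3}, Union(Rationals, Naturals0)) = {-9/5, 3}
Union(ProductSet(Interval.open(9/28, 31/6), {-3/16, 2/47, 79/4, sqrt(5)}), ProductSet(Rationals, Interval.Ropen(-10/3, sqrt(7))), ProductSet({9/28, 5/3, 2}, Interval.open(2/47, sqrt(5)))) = Union(ProductSet(Interval.open(9/28, 31/6), {-3/16, 2/47, 79/4, sqrt(5)}), ProductSet(Rationals, Interval.Ropen(-10/3, sqrt(7))))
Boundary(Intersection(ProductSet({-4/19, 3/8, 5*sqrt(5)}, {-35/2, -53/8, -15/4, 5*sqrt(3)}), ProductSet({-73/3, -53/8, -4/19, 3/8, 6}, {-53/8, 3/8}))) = ProductSet({-4/19, 3/8}, {-53/8})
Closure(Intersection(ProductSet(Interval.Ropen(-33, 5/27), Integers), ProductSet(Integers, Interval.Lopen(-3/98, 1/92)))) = ProductSet(Range(-33, 1, 1), Range(0, 1, 1))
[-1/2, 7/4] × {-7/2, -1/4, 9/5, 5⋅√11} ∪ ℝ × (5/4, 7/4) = (ℝ × (5/4, 7/4)) ∪ ([-1/2, 7/4] × {-7/2, -1/4, 9/5, 5⋅√11})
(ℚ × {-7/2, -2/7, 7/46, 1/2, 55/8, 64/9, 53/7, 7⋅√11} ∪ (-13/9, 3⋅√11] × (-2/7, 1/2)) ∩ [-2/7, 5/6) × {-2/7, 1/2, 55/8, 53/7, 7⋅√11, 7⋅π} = (ℚ ∩ [-2/7, 5/6)) × {-2/7, 1/2, 55/8, 53/7, 7⋅√11}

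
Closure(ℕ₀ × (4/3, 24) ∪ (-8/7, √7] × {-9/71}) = (ℕ₀ × [4/3, 24]) ∪ ([-8/7, √7] × {-9/71})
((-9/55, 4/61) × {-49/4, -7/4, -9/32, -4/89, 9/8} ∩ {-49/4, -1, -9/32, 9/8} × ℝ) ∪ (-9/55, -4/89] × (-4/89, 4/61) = (-9/55, -4/89] × (-4/89, 4/61)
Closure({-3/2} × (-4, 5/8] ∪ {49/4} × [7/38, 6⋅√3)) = ({-3/2} × [-4, 5/8]) ∪ ({49/4} × [7/38, 6⋅√3])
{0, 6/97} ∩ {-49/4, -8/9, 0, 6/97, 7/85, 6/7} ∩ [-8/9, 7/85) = {0, 6/97}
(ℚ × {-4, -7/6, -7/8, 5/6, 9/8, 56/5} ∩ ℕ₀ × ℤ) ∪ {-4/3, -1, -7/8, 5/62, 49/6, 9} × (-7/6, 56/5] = (ℕ₀ × {-4}) ∪ ({-4/3, -1, -7/8, 5/62, 49/6, 9} × (-7/6, 56/5])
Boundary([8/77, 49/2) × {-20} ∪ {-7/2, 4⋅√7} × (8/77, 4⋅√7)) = ([8/77, 49/2] × {-20}) ∪ ({-7/2, 4⋅√7} × [8/77, 4⋅√7])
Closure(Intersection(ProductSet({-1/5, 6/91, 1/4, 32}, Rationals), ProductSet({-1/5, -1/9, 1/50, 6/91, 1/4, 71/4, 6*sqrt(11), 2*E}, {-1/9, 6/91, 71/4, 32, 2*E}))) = ProductSet({-1/5, 6/91, 1/4}, {-1/9, 6/91, 71/4, 32})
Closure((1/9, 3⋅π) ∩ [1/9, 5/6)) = [1/9, 5/6]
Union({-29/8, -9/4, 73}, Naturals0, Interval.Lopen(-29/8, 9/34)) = Union(Interval(-29/8, 9/34), Naturals0)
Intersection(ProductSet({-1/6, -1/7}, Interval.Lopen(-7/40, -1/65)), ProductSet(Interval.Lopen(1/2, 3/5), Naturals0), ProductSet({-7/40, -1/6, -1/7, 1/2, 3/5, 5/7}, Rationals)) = EmptySet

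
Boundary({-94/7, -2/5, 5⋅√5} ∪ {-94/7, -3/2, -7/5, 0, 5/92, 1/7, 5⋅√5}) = {-94/7, -3/2, -7/5, -2/5, 0, 5/92, 1/7, 5⋅√5}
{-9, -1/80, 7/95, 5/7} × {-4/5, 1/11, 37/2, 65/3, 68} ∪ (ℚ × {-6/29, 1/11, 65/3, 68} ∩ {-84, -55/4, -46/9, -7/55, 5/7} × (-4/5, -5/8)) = {-9, -1/80, 7/95, 5/7} × {-4/5, 1/11, 37/2, 65/3, 68}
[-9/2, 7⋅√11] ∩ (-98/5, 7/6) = [-9/2, 7/6)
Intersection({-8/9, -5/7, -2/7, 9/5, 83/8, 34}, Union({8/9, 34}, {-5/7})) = {-5/7, 34}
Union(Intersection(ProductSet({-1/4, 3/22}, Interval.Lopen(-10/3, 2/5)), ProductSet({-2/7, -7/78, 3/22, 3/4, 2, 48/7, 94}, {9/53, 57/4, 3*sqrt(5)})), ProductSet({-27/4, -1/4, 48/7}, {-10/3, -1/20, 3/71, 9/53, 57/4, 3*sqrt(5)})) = Union(ProductSet({3/22}, {9/53}), ProductSet({-27/4, -1/4, 48/7}, {-10/3, -1/20, 3/71, 9/53, 57/4, 3*sqrt(5)}))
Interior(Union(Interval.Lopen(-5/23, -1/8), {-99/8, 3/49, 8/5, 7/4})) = Interval.open(-5/23, -1/8)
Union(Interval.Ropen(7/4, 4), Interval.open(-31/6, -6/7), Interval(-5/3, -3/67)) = Union(Interval.Lopen(-31/6, -3/67), Interval.Ropen(7/4, 4))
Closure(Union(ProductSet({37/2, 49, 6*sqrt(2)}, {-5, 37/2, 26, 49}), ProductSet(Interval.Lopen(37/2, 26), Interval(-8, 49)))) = Union(ProductSet({37/2, 49, 6*sqrt(2)}, {-5, 37/2, 26, 49}), ProductSet(Interval(37/2, 26), Interval(-8, 49)))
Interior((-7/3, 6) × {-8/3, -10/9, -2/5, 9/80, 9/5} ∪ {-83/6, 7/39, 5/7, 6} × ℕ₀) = ∅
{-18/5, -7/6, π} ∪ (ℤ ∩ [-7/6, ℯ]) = {-18/5, -7/6, π} ∪ {-1, 0, 1, 2}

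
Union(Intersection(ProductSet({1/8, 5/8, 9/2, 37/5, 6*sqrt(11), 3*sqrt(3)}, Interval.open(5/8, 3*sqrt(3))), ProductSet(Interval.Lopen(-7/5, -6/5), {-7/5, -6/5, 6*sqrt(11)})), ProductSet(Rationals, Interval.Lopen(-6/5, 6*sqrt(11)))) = ProductSet(Rationals, Interval.Lopen(-6/5, 6*sqrt(11)))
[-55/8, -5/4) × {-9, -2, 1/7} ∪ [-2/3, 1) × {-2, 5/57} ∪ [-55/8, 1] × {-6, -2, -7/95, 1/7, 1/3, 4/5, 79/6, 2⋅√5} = ([-2/3, 1) × {-2, 5/57}) ∪ ([-55/8, -5/4) × {-9, -2, 1/7}) ∪ ([-55/8, 1] × {-6, -2, -7/95, 1/7, 1/3, 4/5, 79/6, 2⋅√5})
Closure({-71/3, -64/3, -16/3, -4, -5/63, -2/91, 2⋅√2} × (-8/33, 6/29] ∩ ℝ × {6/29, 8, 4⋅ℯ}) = {-71/3, -64/3, -16/3, -4, -5/63, -2/91, 2⋅√2} × {6/29}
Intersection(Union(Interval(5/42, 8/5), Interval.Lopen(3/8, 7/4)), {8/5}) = {8/5}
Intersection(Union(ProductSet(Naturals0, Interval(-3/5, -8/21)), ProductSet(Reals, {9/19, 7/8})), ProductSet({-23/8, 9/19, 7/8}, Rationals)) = ProductSet({-23/8, 9/19, 7/8}, {9/19, 7/8})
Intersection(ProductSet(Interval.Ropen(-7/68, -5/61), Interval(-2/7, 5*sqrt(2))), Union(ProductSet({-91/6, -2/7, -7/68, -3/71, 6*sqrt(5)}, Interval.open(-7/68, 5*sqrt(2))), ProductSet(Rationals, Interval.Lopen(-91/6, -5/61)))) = Union(ProductSet({-7/68}, Interval.open(-7/68, 5*sqrt(2))), ProductSet(Intersection(Interval.Ropen(-7/68, -5/61), Rationals), Interval(-2/7, -5/61)))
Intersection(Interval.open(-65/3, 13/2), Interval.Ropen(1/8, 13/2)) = Interval.Ropen(1/8, 13/2)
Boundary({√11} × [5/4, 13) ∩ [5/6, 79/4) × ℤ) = {√11} × {2, 3, …, 12}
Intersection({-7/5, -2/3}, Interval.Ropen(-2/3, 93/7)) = {-2/3}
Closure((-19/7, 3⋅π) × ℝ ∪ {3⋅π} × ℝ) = [-19/7, 3⋅π] × ℝ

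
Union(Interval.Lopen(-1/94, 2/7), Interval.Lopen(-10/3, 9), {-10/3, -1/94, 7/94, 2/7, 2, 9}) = Interval(-10/3, 9)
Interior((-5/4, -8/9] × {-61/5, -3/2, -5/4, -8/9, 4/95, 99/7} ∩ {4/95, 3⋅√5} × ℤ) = ∅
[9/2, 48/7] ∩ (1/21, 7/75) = ∅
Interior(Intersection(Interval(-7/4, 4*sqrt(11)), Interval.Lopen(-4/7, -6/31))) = Interval.open(-4/7, -6/31)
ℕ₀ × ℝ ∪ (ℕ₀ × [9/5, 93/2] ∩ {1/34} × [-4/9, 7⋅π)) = ℕ₀ × ℝ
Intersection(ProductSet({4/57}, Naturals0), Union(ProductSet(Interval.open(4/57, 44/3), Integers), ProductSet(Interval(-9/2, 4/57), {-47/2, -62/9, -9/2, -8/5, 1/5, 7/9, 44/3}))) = EmptySet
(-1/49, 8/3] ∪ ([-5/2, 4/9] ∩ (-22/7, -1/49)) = [-5/2, -1/49) ∪ (-1/49, 8/3]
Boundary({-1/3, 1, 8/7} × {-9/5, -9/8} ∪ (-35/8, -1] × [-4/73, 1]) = ({-1/3, 1, 8/7} × {-9/5, -9/8}) ∪ ({-35/8, -1} × [-4/73, 1]) ∪ ([-35/8, -1] × {-4/73, 1})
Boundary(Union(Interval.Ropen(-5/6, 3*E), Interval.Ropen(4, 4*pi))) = {-5/6, 4*pi}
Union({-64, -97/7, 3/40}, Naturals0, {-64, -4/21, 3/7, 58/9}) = Union({-64, -97/7, -4/21, 3/40, 3/7, 58/9}, Naturals0)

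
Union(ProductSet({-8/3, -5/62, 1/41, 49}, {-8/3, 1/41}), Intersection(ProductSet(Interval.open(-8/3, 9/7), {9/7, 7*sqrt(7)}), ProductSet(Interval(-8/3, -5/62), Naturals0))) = ProductSet({-8/3, -5/62, 1/41, 49}, {-8/3, 1/41})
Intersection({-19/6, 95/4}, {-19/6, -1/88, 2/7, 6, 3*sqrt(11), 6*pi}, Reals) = {-19/6}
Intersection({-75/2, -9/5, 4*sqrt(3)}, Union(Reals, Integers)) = {-75/2, -9/5, 4*sqrt(3)}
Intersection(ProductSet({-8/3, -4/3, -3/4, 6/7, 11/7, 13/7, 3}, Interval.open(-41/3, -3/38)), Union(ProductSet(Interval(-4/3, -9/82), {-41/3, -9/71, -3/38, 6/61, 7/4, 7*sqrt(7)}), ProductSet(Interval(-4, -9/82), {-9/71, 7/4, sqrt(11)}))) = ProductSet({-8/3, -4/3, -3/4}, {-9/71})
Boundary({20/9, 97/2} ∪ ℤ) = ℤ ∪ {20/9, 97/2}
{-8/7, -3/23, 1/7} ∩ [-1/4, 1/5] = {-3/23, 1/7}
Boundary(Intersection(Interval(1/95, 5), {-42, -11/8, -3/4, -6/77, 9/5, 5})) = {9/5, 5}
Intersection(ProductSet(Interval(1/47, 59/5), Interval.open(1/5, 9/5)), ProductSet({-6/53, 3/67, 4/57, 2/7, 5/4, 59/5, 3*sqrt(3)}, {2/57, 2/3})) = ProductSet({3/67, 4/57, 2/7, 5/4, 59/5, 3*sqrt(3)}, {2/3})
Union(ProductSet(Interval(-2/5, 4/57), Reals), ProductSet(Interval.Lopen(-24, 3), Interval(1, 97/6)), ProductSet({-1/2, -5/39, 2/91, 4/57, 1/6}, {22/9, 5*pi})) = Union(ProductSet(Interval.Lopen(-24, 3), Interval(1, 97/6)), ProductSet(Interval(-2/5, 4/57), Reals))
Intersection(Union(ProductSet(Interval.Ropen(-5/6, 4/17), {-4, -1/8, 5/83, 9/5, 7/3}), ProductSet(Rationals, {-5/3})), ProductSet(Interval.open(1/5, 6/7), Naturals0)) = EmptySet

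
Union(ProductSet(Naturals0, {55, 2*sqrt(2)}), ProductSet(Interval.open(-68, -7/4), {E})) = Union(ProductSet(Interval.open(-68, -7/4), {E}), ProductSet(Naturals0, {55, 2*sqrt(2)}))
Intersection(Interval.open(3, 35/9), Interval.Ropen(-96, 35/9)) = Interval.open(3, 35/9)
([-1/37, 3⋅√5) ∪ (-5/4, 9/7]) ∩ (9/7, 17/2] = (9/7, 3⋅√5)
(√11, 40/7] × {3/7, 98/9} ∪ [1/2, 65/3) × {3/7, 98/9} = [1/2, 65/3) × {3/7, 98/9}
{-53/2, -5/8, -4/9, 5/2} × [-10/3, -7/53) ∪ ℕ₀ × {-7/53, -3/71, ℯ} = (ℕ₀ × {-7/53, -3/71, ℯ}) ∪ ({-53/2, -5/8, -4/9, 5/2} × [-10/3, -7/53))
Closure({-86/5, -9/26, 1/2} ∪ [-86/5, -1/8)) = [-86/5, -1/8] ∪ {1/2}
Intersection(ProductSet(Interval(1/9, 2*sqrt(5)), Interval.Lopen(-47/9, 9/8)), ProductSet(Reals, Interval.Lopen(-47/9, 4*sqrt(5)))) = ProductSet(Interval(1/9, 2*sqrt(5)), Interval.Lopen(-47/9, 9/8))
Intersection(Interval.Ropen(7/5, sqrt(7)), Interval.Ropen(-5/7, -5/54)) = EmptySet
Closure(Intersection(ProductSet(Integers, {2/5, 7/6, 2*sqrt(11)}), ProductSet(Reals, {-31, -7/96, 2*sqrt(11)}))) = ProductSet(Integers, {2*sqrt(11)})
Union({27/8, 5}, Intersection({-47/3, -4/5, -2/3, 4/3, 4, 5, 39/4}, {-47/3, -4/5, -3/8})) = {-47/3, -4/5, 27/8, 5}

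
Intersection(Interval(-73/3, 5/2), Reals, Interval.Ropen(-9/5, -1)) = Interval.Ropen(-9/5, -1)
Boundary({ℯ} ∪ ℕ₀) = ℕ₀ ∪ {ℯ}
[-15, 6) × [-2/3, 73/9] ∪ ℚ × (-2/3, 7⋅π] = (ℚ × (-2/3, 7⋅π]) ∪ ([-15, 6) × [-2/3, 73/9])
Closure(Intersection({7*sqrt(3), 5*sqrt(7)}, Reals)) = {7*sqrt(3), 5*sqrt(7)}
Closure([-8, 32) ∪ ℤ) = ℤ ∪ [-8, 32]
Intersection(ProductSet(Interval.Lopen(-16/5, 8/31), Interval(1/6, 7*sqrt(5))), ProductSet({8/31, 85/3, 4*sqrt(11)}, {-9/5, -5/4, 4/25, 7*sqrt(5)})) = ProductSet({8/31}, {7*sqrt(5)})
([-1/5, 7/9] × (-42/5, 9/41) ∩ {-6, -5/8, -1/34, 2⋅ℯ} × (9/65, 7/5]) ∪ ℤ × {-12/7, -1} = (ℤ × {-12/7, -1}) ∪ ({-1/34} × (9/65, 9/41))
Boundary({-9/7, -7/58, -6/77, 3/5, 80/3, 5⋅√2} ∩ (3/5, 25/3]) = {5⋅√2}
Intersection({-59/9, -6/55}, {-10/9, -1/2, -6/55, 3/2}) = {-6/55}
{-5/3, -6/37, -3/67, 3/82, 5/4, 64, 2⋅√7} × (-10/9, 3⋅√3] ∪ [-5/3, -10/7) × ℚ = ([-5/3, -10/7) × ℚ) ∪ ({-5/3, -6/37, -3/67, 3/82, 5/4, 64, 2⋅√7} × (-10/9, 3⋅√3])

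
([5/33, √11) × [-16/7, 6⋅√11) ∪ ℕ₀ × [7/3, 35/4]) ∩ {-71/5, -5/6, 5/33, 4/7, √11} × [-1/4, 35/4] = {5/33, 4/7} × [-1/4, 35/4]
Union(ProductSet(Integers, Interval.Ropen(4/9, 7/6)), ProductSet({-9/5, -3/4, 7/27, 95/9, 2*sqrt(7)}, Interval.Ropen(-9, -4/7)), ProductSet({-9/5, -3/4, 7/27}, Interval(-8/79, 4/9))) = Union(ProductSet({-9/5, -3/4, 7/27}, Interval(-8/79, 4/9)), ProductSet({-9/5, -3/4, 7/27, 95/9, 2*sqrt(7)}, Interval.Ropen(-9, -4/7)), ProductSet(Integers, Interval.Ropen(4/9, 7/6)))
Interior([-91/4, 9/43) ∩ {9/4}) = ∅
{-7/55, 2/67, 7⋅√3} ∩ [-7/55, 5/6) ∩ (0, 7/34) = {2/67}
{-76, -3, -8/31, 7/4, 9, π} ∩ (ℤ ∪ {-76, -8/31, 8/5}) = {-76, -3, -8/31, 9}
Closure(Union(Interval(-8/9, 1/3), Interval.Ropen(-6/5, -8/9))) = Interval(-6/5, 1/3)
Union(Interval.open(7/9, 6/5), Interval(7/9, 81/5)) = Interval(7/9, 81/5)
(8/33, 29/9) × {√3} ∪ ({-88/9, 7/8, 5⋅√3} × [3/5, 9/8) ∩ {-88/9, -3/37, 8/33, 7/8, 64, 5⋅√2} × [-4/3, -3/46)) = (8/33, 29/9) × {√3}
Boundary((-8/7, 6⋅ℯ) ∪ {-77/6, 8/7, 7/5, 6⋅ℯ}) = {-77/6, -8/7, 6⋅ℯ}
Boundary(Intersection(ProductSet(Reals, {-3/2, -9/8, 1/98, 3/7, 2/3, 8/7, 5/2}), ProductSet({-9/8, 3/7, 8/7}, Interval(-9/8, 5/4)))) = ProductSet({-9/8, 3/7, 8/7}, {-9/8, 1/98, 3/7, 2/3, 8/7})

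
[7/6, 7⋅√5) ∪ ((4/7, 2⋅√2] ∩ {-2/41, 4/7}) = [7/6, 7⋅√5)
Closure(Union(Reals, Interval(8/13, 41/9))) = Interval(-oo, oo)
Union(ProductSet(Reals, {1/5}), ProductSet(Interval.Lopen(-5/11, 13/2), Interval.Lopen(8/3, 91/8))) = Union(ProductSet(Interval.Lopen(-5/11, 13/2), Interval.Lopen(8/3, 91/8)), ProductSet(Reals, {1/5}))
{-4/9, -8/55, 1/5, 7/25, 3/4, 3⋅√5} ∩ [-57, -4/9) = ∅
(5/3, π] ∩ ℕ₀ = {2, 3}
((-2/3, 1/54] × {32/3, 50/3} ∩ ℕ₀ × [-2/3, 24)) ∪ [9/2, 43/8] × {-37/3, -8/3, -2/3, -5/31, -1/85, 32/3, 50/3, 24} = ({0} × {32/3, 50/3}) ∪ ([9/2, 43/8] × {-37/3, -8/3, -2/3, -5/31, -1/85, 32/3, 50/3, 24})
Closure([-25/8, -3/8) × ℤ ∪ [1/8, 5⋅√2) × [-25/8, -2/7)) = ([-25/8, -3/8] × ℤ) ∪ ({1/8, 5⋅√2} × [-25/8, -2/7]) ∪ ([1/8, 5⋅√2] × {-25/8, -2/7}) ∪ ([1/8, 5⋅√2) × [-25/8, -2/7))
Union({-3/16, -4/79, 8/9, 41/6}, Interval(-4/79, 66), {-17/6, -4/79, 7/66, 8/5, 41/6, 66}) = Union({-17/6, -3/16}, Interval(-4/79, 66))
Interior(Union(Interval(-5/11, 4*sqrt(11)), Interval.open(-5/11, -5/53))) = Interval.open(-5/11, 4*sqrt(11))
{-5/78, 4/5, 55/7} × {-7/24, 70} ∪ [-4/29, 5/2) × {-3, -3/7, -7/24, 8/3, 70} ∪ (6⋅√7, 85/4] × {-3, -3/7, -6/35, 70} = ({-5/78, 4/5, 55/7} × {-7/24, 70}) ∪ ([-4/29, 5/2) × {-3, -3/7, -7/24, 8/3, 70}) ∪ ((6⋅√7, 85/4] × {-3, -3/7, -6/35, 70})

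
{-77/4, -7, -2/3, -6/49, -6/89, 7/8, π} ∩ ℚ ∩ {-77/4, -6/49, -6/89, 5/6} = {-77/4, -6/49, -6/89}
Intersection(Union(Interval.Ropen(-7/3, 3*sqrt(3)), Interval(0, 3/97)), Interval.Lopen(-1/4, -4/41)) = Interval.Lopen(-1/4, -4/41)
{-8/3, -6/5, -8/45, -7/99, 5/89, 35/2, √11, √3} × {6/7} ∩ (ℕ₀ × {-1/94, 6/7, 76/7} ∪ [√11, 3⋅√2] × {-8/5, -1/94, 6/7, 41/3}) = {√11} × {6/7}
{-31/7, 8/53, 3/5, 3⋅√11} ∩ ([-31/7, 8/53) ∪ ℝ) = {-31/7, 8/53, 3/5, 3⋅√11}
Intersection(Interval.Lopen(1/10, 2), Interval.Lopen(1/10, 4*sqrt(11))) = Interval.Lopen(1/10, 2)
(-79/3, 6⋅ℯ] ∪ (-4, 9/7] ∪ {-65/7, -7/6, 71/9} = (-79/3, 6⋅ℯ]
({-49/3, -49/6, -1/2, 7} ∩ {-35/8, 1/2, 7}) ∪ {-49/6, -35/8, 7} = {-49/6, -35/8, 7}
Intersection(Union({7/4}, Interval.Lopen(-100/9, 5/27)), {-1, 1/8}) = {-1, 1/8}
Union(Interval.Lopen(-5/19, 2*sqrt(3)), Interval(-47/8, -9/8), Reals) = Interval(-oo, oo)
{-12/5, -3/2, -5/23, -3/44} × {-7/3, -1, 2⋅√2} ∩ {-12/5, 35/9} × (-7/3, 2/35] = {-12/5} × {-1}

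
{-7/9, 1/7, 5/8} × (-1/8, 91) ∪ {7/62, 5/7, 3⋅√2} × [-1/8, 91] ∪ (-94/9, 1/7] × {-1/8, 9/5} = ((-94/9, 1/7] × {-1/8, 9/5}) ∪ ({-7/9, 1/7, 5/8} × (-1/8, 91)) ∪ ({7/62, 5/7, 3⋅√2} × [-1/8, 91])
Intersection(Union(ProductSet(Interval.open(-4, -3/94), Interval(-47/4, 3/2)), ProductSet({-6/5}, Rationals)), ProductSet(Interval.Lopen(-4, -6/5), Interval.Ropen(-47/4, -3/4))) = ProductSet(Interval.Lopen(-4, -6/5), Interval.Ropen(-47/4, -3/4))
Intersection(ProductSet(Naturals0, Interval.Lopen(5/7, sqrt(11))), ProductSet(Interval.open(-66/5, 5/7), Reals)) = ProductSet(Range(0, 1, 1), Interval.Lopen(5/7, sqrt(11)))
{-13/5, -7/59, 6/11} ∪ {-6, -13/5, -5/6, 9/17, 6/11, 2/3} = {-6, -13/5, -5/6, -7/59, 9/17, 6/11, 2/3}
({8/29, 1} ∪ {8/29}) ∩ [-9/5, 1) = {8/29}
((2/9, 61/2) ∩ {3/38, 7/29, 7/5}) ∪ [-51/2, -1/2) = [-51/2, -1/2) ∪ {7/29, 7/5}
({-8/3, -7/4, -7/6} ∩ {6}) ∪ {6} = {6}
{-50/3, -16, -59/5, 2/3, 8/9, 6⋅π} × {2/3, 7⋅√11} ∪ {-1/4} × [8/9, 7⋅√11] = ({-1/4} × [8/9, 7⋅√11]) ∪ ({-50/3, -16, -59/5, 2/3, 8/9, 6⋅π} × {2/3, 7⋅√11})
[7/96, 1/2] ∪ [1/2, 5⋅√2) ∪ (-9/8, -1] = (-9/8, -1] ∪ [7/96, 5⋅√2)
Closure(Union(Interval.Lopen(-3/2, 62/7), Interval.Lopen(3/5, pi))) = Interval(-3/2, 62/7)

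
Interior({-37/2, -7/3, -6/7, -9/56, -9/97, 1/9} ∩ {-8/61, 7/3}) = ∅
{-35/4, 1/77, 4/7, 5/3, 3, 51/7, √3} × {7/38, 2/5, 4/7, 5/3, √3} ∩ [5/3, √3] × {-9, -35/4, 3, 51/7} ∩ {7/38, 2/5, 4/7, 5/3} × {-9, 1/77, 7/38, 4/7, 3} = ∅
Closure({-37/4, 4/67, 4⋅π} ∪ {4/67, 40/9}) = {-37/4, 4/67, 40/9, 4⋅π}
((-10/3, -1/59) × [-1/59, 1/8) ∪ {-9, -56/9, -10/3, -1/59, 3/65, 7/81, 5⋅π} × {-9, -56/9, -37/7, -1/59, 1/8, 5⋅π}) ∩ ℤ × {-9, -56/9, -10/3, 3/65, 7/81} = ({-9} × {-9, -56/9}) ∪ ({-3, -2, -1} × {3/65, 7/81})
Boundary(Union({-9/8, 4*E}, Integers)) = Union({-9/8, 4*E}, Integers)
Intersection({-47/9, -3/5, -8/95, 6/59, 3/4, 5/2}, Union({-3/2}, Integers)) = EmptySet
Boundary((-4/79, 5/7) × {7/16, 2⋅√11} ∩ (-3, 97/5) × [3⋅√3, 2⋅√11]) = [-4/79, 5/7] × {2⋅√11}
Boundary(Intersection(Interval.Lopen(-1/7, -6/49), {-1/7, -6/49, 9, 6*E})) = {-6/49}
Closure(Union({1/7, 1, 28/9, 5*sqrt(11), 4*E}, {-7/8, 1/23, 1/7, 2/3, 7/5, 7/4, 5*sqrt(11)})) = {-7/8, 1/23, 1/7, 2/3, 1, 7/5, 7/4, 28/9, 5*sqrt(11), 4*E}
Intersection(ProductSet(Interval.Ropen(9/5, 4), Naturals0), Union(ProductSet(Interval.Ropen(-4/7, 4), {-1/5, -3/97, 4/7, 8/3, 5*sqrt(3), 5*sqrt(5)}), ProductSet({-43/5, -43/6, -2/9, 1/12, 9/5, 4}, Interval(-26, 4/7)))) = ProductSet({9/5}, Range(0, 1, 1))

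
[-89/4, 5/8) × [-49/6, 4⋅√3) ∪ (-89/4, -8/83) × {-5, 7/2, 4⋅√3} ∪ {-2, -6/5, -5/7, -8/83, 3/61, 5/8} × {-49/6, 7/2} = ({-2, -6/5, -5/7, -8/83, 3/61, 5/8} × {-49/6, 7/2}) ∪ ((-89/4, -8/83) × {-5, 7/2, 4⋅√3}) ∪ ([-89/4, 5/8) × [-49/6, 4⋅√3))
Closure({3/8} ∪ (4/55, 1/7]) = [4/55, 1/7] ∪ {3/8}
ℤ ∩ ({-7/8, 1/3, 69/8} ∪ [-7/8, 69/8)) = {0, 1, …, 8}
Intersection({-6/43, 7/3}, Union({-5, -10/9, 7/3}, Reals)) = {-6/43, 7/3}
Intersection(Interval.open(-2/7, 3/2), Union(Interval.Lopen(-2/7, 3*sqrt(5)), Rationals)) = Union(Intersection(Interval.open(-2/7, 3/2), Rationals), Interval.open(-2/7, 3/2))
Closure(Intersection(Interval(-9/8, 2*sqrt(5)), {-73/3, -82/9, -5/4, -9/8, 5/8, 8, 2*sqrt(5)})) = {-9/8, 5/8, 2*sqrt(5)}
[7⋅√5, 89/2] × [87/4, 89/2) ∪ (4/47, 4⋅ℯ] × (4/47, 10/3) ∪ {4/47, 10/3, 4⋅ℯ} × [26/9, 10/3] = ({4/47, 10/3, 4⋅ℯ} × [26/9, 10/3]) ∪ ((4/47, 4⋅ℯ] × (4/47, 10/3)) ∪ ([7⋅√5, 89/2] × [87/4, 89/2))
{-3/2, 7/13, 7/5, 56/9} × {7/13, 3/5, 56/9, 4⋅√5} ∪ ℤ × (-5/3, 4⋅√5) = (ℤ × (-5/3, 4⋅√5)) ∪ ({-3/2, 7/13, 7/5, 56/9} × {7/13, 3/5, 56/9, 4⋅√5})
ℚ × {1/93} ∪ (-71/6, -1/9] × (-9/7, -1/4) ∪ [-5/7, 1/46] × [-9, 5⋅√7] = (ℚ × {1/93}) ∪ ((-71/6, -1/9] × (-9/7, -1/4)) ∪ ([-5/7, 1/46] × [-9, 5⋅√7])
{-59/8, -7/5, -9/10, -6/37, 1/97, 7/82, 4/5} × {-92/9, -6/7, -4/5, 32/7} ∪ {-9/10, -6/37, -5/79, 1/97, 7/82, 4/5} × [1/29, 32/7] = ({-9/10, -6/37, -5/79, 1/97, 7/82, 4/5} × [1/29, 32/7]) ∪ ({-59/8, -7/5, -9/10, -6/37, 1/97, 7/82, 4/5} × {-92/9, -6/7, -4/5, 32/7})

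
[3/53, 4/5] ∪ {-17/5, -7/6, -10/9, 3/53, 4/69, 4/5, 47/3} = {-17/5, -7/6, -10/9, 47/3} ∪ [3/53, 4/5]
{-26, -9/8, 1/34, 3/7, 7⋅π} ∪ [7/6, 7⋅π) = {-26, -9/8, 1/34, 3/7} ∪ [7/6, 7⋅π]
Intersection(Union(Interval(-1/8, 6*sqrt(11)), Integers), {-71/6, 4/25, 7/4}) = {4/25, 7/4}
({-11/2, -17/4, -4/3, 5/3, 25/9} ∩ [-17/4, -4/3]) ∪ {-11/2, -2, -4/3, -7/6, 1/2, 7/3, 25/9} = {-11/2, -17/4, -2, -4/3, -7/6, 1/2, 7/3, 25/9}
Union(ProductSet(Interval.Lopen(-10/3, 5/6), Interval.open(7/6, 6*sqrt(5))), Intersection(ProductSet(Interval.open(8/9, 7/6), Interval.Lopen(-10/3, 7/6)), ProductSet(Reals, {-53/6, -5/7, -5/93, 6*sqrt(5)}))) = Union(ProductSet(Interval.Lopen(-10/3, 5/6), Interval.open(7/6, 6*sqrt(5))), ProductSet(Interval.open(8/9, 7/6), {-5/7, -5/93}))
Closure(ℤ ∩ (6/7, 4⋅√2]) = {1, 2, …, 5}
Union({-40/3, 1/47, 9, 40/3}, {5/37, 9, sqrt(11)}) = {-40/3, 1/47, 5/37, 9, 40/3, sqrt(11)}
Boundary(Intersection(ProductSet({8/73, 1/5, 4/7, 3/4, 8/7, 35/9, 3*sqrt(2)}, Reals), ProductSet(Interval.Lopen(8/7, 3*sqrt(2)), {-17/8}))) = ProductSet({35/9, 3*sqrt(2)}, {-17/8})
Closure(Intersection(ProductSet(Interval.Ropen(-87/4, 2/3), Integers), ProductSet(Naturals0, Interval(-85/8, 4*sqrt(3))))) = ProductSet(Range(0, 1, 1), Range(-10, 7, 1))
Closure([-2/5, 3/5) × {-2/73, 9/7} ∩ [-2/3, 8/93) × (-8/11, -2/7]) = ∅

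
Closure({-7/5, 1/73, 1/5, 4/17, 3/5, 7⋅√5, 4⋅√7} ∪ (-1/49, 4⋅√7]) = {-7/5, 7⋅√5} ∪ [-1/49, 4⋅√7]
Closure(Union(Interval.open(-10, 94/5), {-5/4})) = Interval(-10, 94/5)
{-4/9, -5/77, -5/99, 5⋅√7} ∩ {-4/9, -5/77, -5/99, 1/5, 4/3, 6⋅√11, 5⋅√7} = {-4/9, -5/77, -5/99, 5⋅√7}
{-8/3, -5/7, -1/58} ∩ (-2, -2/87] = {-5/7}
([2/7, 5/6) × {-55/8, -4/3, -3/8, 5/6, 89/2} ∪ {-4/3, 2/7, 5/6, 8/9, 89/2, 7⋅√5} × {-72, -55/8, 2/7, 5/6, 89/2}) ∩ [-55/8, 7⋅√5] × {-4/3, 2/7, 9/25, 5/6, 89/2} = ([2/7, 5/6) × {-4/3, 5/6, 89/2}) ∪ ({-4/3, 2/7, 5/6, 8/9, 7⋅√5} × {2/7, 5/6, 89/2})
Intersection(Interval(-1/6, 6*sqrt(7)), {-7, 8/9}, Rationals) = {8/9}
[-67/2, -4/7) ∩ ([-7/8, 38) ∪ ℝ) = [-67/2, -4/7)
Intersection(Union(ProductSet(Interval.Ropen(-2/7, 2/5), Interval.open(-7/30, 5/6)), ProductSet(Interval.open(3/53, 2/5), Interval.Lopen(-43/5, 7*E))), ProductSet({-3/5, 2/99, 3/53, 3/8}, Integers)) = Union(ProductSet({3/8}, Range(-8, 20, 1)), ProductSet({2/99, 3/53, 3/8}, Range(0, 1, 1)))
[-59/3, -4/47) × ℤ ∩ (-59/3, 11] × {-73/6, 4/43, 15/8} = ∅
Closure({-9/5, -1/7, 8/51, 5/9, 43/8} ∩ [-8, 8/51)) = {-9/5, -1/7}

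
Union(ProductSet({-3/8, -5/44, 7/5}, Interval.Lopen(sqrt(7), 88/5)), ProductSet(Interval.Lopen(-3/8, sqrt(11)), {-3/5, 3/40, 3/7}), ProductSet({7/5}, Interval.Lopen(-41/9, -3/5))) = Union(ProductSet({7/5}, Interval.Lopen(-41/9, -3/5)), ProductSet({-3/8, -5/44, 7/5}, Interval.Lopen(sqrt(7), 88/5)), ProductSet(Interval.Lopen(-3/8, sqrt(11)), {-3/5, 3/40, 3/7}))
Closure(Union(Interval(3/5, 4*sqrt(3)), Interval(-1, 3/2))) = Interval(-1, 4*sqrt(3))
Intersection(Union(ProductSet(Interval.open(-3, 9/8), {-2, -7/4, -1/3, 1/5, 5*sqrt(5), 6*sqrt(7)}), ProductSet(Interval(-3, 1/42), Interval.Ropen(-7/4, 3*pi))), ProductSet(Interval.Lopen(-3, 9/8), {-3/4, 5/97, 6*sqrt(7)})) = Union(ProductSet(Interval.Lopen(-3, 1/42), {-3/4, 5/97}), ProductSet(Interval.open(-3, 9/8), {6*sqrt(7)}))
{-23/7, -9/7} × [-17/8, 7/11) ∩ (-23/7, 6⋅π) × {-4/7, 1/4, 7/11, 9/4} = {-9/7} × {-4/7, 1/4}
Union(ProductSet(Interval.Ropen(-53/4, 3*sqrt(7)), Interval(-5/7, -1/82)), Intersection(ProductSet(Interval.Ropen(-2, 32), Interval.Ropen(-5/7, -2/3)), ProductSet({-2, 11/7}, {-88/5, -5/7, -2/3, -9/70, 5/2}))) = ProductSet(Interval.Ropen(-53/4, 3*sqrt(7)), Interval(-5/7, -1/82))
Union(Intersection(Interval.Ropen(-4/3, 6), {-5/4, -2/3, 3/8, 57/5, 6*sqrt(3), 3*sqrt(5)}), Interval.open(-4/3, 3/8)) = Interval.Lopen(-4/3, 3/8)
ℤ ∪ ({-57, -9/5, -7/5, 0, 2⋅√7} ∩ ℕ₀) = ℤ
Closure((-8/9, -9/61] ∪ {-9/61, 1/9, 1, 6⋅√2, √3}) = [-8/9, -9/61] ∪ {1/9, 1, 6⋅√2, √3}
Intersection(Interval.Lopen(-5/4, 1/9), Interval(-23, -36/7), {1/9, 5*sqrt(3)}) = EmptySet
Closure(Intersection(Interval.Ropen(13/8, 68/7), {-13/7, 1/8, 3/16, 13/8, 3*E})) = {13/8, 3*E}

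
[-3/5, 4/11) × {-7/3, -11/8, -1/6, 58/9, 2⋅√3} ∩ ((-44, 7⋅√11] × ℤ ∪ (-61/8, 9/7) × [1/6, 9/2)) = [-3/5, 4/11) × {2⋅√3}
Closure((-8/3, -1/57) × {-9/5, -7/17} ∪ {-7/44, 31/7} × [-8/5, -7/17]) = ({-7/44, 31/7} × [-8/5, -7/17]) ∪ ([-8/3, -1/57] × {-9/5, -7/17})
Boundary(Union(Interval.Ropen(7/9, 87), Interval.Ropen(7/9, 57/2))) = {7/9, 87}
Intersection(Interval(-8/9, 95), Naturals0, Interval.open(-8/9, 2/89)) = Range(0, 1, 1)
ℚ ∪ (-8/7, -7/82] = ℚ ∪ [-8/7, -7/82]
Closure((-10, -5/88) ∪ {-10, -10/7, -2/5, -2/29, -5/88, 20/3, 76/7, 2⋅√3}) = [-10, -5/88] ∪ {20/3, 76/7, 2⋅√3}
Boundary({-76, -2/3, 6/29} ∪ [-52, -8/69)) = {-76, -52, -8/69, 6/29}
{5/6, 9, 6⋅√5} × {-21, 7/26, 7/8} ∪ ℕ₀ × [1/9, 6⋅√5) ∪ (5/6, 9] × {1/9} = ((5/6, 9] × {1/9}) ∪ (ℕ₀ × [1/9, 6⋅√5)) ∪ ({5/6, 9, 6⋅√5} × {-21, 7/26, 7/8})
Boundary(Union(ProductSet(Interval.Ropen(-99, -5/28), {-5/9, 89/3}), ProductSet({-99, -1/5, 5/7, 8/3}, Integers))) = Union(ProductSet({-99, -1/5, 5/7, 8/3}, Integers), ProductSet(Interval(-99, -5/28), {-5/9, 89/3}))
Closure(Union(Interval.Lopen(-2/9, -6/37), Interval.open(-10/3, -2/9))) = Interval(-10/3, -6/37)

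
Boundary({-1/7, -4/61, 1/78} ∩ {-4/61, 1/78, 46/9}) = {-4/61, 1/78}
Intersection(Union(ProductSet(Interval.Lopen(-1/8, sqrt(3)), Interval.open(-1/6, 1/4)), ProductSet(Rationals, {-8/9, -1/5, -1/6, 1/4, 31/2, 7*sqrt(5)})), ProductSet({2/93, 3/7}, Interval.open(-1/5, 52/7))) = ProductSet({2/93, 3/7}, Interval(-1/6, 1/4))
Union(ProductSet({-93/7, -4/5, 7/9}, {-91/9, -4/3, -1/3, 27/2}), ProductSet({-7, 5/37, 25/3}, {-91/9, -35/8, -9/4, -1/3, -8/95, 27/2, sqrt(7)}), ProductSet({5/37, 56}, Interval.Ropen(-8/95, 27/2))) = Union(ProductSet({5/37, 56}, Interval.Ropen(-8/95, 27/2)), ProductSet({-93/7, -4/5, 7/9}, {-91/9, -4/3, -1/3, 27/2}), ProductSet({-7, 5/37, 25/3}, {-91/9, -35/8, -9/4, -1/3, -8/95, 27/2, sqrt(7)}))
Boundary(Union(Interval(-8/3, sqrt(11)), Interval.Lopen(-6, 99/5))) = {-6, 99/5}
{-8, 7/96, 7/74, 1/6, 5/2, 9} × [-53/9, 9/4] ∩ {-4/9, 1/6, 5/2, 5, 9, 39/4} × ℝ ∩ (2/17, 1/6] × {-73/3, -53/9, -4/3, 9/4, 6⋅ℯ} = {1/6} × {-53/9, -4/3, 9/4}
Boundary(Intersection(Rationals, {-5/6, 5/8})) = {-5/6, 5/8}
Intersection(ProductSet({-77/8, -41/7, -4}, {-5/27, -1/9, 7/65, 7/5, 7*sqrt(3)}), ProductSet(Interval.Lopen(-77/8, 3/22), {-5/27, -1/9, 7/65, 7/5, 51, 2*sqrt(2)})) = ProductSet({-41/7, -4}, {-5/27, -1/9, 7/65, 7/5})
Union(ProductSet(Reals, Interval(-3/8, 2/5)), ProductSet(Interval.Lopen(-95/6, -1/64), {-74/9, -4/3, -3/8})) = Union(ProductSet(Interval.Lopen(-95/6, -1/64), {-74/9, -4/3, -3/8}), ProductSet(Reals, Interval(-3/8, 2/5)))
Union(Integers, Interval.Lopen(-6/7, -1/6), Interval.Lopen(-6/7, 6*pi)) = Union(Integers, Interval.Lopen(-6/7, 6*pi))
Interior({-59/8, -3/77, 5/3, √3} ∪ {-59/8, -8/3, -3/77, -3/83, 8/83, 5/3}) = ∅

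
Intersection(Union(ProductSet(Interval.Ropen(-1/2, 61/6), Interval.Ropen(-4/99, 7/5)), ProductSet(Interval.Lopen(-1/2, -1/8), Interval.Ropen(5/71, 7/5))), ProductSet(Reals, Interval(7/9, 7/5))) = ProductSet(Interval.Ropen(-1/2, 61/6), Interval.Ropen(7/9, 7/5))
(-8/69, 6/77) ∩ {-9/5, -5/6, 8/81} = ∅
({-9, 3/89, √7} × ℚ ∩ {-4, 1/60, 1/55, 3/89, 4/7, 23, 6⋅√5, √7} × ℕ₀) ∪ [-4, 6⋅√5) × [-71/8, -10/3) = ({3/89, √7} × ℕ₀) ∪ ([-4, 6⋅√5) × [-71/8, -10/3))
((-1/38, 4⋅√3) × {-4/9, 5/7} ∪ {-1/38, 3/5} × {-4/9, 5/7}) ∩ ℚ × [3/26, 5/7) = ∅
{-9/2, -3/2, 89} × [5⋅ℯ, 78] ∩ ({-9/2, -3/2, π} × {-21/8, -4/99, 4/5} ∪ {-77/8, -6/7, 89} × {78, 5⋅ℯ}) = {89} × {78, 5⋅ℯ}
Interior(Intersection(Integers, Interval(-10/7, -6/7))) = EmptySet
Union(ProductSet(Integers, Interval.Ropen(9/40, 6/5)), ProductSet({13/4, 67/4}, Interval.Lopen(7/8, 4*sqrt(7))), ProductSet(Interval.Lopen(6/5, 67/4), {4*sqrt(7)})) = Union(ProductSet({13/4, 67/4}, Interval.Lopen(7/8, 4*sqrt(7))), ProductSet(Integers, Interval.Ropen(9/40, 6/5)), ProductSet(Interval.Lopen(6/5, 67/4), {4*sqrt(7)}))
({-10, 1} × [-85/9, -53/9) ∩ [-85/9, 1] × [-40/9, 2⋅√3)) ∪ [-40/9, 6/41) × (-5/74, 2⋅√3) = [-40/9, 6/41) × (-5/74, 2⋅√3)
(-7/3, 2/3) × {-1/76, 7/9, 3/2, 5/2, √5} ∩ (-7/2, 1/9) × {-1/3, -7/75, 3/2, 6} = (-7/3, 1/9) × {3/2}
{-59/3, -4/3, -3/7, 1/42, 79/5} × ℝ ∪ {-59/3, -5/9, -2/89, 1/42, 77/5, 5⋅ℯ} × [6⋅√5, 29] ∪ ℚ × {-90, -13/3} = (ℚ × {-90, -13/3}) ∪ ({-59/3, -4/3, -3/7, 1/42, 79/5} × ℝ) ∪ ({-59/3, -5/9, -2/89, 1/42, 77/5, 5⋅ℯ} × [6⋅√5, 29])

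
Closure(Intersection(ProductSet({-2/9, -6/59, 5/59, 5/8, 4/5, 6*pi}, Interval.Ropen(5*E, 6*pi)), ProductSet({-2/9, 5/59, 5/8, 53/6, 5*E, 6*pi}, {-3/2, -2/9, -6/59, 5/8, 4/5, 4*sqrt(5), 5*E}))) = ProductSet({-2/9, 5/59, 5/8, 6*pi}, {5*E})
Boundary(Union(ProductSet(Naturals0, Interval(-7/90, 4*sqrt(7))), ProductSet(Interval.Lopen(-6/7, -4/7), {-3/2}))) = Union(ProductSet(Interval(-6/7, -4/7), {-3/2}), ProductSet(Naturals0, Interval(-7/90, 4*sqrt(7))))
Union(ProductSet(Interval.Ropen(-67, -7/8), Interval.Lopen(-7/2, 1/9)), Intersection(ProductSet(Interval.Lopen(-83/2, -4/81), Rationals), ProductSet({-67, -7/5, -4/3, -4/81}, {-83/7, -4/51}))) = Union(ProductSet({-7/5, -4/3, -4/81}, {-83/7, -4/51}), ProductSet(Interval.Ropen(-67, -7/8), Interval.Lopen(-7/2, 1/9)))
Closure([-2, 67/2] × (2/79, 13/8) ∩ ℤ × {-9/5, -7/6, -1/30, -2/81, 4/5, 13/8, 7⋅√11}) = {-2, -1, …, 33} × {4/5}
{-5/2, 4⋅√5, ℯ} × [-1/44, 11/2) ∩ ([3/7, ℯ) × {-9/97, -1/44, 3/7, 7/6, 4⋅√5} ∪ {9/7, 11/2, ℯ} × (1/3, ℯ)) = {ℯ} × (1/3, ℯ)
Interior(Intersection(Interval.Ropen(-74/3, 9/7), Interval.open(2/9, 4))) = Interval.open(2/9, 9/7)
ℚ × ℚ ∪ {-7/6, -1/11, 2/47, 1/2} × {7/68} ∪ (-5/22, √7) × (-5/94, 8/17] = (ℚ × ℚ) ∪ ((-5/22, √7) × (-5/94, 8/17])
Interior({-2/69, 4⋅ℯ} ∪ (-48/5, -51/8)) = (-48/5, -51/8)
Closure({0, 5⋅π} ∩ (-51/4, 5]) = {0}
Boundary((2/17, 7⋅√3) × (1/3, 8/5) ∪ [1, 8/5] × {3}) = ([1, 8/5] × {3}) ∪ ({2/17, 7⋅√3} × [1/3, 8/5]) ∪ ([2/17, 7⋅√3] × {1/3, 8/5})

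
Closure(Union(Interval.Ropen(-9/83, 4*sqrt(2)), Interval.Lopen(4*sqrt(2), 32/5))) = Interval(-9/83, 32/5)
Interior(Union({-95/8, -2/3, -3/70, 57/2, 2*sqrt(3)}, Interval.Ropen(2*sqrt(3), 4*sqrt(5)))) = Interval.open(2*sqrt(3), 4*sqrt(5))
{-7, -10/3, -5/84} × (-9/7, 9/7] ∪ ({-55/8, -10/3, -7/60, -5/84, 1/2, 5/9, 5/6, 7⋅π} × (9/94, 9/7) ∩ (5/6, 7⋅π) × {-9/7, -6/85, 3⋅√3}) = {-7, -10/3, -5/84} × (-9/7, 9/7]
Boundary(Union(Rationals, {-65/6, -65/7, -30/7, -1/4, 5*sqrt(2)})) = Reals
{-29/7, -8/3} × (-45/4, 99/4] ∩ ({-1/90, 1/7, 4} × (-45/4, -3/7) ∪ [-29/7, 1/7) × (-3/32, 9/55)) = {-29/7, -8/3} × (-3/32, 9/55)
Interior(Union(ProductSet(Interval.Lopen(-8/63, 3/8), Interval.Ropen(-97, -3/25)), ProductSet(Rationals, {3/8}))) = ProductSet(Interval.open(-8/63, 3/8), Interval.open(-97, -3/25))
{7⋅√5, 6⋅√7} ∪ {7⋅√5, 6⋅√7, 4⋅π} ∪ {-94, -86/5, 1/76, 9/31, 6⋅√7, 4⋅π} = {-94, -86/5, 1/76, 9/31, 7⋅√5, 6⋅√7, 4⋅π}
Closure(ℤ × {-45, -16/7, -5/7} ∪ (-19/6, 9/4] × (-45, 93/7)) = (ℤ × {-45, -16/7, -5/7}) ∪ ({-19/6, 9/4} × [-45, 93/7]) ∪ ([-19/6, 9/4] × {-45, 93/7}) ∪ ((-19/6, 9/4] × (-45, 93/7))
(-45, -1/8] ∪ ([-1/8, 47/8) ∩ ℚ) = (-45, -1/8] ∪ (ℚ ∩ [-1/8, 47/8))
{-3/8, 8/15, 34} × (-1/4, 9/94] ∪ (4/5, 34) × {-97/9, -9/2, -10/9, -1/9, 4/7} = ({-3/8, 8/15, 34} × (-1/4, 9/94]) ∪ ((4/5, 34) × {-97/9, -9/2, -10/9, -1/9, 4/7})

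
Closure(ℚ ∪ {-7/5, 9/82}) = ℝ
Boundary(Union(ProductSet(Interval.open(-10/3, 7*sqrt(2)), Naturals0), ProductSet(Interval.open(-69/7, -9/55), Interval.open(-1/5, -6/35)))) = Union(ProductSet({-69/7, -9/55}, Interval(-1/5, -6/35)), ProductSet(Interval(-69/7, -9/55), {-1/5, -6/35}), ProductSet(Interval(-10/3, 7*sqrt(2)), Complement(Naturals0, Interval.open(-1/5, -6/35))), ProductSet(Interval(-9/55, 7*sqrt(2)), Naturals0))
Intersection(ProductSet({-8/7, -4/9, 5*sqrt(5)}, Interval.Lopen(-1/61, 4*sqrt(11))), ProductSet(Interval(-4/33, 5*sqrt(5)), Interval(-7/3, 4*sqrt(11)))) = ProductSet({5*sqrt(5)}, Interval.Lopen(-1/61, 4*sqrt(11)))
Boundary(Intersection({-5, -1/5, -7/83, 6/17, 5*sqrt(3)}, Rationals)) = {-5, -1/5, -7/83, 6/17}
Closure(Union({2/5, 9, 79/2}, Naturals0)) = Union({2/5, 79/2}, Naturals0)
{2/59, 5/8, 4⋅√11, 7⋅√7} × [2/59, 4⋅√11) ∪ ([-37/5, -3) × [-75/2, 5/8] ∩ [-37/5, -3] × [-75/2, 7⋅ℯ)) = ([-37/5, -3) × [-75/2, 5/8]) ∪ ({2/59, 5/8, 4⋅√11, 7⋅√7} × [2/59, 4⋅√11))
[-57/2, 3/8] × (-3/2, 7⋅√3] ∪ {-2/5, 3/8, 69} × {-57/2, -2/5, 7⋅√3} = ({-2/5, 3/8, 69} × {-57/2, -2/5, 7⋅√3}) ∪ ([-57/2, 3/8] × (-3/2, 7⋅√3])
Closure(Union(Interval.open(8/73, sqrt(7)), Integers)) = Union(Integers, Interval(8/73, sqrt(7)))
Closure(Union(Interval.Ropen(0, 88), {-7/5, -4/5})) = Union({-7/5, -4/5}, Interval(0, 88))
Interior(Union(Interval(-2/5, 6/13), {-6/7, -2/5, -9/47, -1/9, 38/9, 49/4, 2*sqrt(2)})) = Interval.open(-2/5, 6/13)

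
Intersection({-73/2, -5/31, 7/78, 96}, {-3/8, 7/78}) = {7/78}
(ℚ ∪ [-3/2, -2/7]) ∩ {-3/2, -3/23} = {-3/2, -3/23}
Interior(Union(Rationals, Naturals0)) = EmptySet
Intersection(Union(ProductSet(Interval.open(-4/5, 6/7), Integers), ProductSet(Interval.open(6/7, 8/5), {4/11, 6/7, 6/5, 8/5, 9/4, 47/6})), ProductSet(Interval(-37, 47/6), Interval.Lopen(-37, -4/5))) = ProductSet(Interval.open(-4/5, 6/7), Range(-36, 0, 1))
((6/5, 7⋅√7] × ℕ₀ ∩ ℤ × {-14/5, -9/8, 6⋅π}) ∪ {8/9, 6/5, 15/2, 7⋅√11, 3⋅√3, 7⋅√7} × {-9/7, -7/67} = {8/9, 6/5, 15/2, 7⋅√11, 3⋅√3, 7⋅√7} × {-9/7, -7/67}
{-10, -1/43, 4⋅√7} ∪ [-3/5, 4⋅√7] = {-10} ∪ [-3/5, 4⋅√7]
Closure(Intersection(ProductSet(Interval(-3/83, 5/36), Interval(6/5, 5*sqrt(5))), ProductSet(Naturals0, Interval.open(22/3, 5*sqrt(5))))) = ProductSet(Range(0, 1, 1), Interval(22/3, 5*sqrt(5)))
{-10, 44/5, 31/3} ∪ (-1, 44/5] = {-10, 31/3} ∪ (-1, 44/5]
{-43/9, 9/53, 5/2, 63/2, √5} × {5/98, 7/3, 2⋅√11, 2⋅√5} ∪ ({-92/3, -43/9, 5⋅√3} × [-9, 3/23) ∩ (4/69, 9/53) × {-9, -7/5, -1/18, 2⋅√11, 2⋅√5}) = {-43/9, 9/53, 5/2, 63/2, √5} × {5/98, 7/3, 2⋅√11, 2⋅√5}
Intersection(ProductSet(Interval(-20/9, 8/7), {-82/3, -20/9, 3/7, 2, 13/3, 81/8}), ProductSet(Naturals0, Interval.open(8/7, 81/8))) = ProductSet(Range(0, 2, 1), {2, 13/3})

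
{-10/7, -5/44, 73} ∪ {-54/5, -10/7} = {-54/5, -10/7, -5/44, 73}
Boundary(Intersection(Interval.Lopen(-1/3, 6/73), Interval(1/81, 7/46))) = {1/81, 6/73}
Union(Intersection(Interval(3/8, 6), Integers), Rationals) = Union(Range(1, 7, 1), Rationals)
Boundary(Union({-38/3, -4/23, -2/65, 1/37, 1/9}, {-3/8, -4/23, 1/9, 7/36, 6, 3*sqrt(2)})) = {-38/3, -3/8, -4/23, -2/65, 1/37, 1/9, 7/36, 6, 3*sqrt(2)}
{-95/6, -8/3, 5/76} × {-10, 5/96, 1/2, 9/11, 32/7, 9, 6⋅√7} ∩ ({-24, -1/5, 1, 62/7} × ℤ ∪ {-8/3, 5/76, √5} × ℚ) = {-8/3, 5/76} × {-10, 5/96, 1/2, 9/11, 32/7, 9}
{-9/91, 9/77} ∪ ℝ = ℝ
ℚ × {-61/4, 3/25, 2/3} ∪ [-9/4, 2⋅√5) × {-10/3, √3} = (ℚ × {-61/4, 3/25, 2/3}) ∪ ([-9/4, 2⋅√5) × {-10/3, √3})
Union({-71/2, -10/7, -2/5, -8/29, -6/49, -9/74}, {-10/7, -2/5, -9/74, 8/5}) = {-71/2, -10/7, -2/5, -8/29, -6/49, -9/74, 8/5}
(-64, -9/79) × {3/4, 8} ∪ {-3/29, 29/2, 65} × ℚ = ({-3/29, 29/2, 65} × ℚ) ∪ ((-64, -9/79) × {3/4, 8})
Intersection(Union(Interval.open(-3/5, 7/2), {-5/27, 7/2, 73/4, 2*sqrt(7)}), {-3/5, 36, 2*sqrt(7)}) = {2*sqrt(7)}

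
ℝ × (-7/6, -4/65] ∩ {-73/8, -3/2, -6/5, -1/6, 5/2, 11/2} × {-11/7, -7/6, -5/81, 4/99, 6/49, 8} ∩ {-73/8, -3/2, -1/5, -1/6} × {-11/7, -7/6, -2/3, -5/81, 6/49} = {-73/8, -3/2, -1/6} × {-5/81}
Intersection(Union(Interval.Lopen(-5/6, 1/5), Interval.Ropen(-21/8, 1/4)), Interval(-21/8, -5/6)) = Interval(-21/8, -5/6)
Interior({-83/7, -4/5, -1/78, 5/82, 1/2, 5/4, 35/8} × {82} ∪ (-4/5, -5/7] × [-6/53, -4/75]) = (-4/5, -5/7) × (-6/53, -4/75)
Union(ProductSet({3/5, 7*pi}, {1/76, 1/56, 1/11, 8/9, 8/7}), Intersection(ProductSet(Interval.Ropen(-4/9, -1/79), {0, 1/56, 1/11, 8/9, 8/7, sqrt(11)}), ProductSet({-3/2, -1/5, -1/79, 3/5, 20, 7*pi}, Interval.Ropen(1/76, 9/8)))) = Union(ProductSet({-1/5}, {1/56, 1/11, 8/9}), ProductSet({3/5, 7*pi}, {1/76, 1/56, 1/11, 8/9, 8/7}))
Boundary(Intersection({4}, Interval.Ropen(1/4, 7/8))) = EmptySet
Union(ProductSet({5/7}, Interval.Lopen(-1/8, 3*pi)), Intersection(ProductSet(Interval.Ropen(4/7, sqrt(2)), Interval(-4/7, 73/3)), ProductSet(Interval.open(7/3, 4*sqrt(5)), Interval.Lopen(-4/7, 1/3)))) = ProductSet({5/7}, Interval.Lopen(-1/8, 3*pi))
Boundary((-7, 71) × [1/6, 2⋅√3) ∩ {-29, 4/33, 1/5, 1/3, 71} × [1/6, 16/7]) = {4/33, 1/5, 1/3} × [1/6, 16/7]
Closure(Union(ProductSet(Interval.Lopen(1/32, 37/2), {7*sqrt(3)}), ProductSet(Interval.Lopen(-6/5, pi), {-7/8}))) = Union(ProductSet(Interval(-6/5, pi), {-7/8}), ProductSet(Interval(1/32, 37/2), {7*sqrt(3)}))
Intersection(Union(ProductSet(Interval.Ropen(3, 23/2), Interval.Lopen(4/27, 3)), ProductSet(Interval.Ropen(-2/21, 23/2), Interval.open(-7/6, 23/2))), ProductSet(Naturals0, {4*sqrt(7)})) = ProductSet(Range(0, 12, 1), {4*sqrt(7)})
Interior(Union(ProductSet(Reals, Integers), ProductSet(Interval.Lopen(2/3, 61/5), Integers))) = EmptySet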